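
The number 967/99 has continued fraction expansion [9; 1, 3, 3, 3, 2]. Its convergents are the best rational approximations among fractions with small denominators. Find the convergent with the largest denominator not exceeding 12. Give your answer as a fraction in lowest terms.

39/4

a_0 = 9: 9/1  (≤ bound)
a_1 = 1: 10/1  (≤ bound)
a_2 = 3: 39/4  (≤ bound)
a_3 = 3: 127/13  (> 12, stop)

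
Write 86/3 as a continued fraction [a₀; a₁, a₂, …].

Apply division with remainder until the remainder is 0:
86 = 28·3 + 2, so a_0 = 28
3 = 1·2 + 1, so a_1 = 1
2 = 2·1 + 0, so a_2 = 2

[28; 1, 2]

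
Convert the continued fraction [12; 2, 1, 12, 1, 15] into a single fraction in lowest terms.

Build up convergents one term at a time:
a_0 = 12: 12/1
a_1 = 2: 25/2
a_2 = 1: 37/3
a_3 = 12: 469/38
a_4 = 1: 506/41
a_5 = 15: 8059/653

8059/653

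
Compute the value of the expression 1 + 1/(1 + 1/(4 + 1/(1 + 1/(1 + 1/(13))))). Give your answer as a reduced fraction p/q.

271/149

Work from the innermost term outward:
Start with 13.
1 + 1/(13/1) = 1 + 1/13 = 14/13
1 + 1/(14/13) = 1 + 13/14 = 27/14
4 + 1/(27/14) = 4 + 14/27 = 122/27
1 + 1/(122/27) = 1 + 27/122 = 149/122
1 + 1/(149/122) = 1 + 122/149 = 271/149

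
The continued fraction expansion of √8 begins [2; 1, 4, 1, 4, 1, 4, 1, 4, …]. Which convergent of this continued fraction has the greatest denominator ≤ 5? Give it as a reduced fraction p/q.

List convergents until the denominator exceeds the bound:
a_0 = 2: 2/1  (≤ bound)
a_1 = 1: 3/1  (≤ bound)
a_2 = 4: 14/5  (≤ bound)
a_3 = 1: 17/6  (> 5, stop)

14/5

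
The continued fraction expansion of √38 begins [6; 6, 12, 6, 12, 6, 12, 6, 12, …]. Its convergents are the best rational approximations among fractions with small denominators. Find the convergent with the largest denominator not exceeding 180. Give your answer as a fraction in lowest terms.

List convergents until the denominator exceeds the bound:
a_0 = 6: 6/1  (≤ bound)
a_1 = 6: 37/6  (≤ bound)
a_2 = 12: 450/73  (≤ bound)
a_3 = 6: 2737/444  (> 180, stop)

450/73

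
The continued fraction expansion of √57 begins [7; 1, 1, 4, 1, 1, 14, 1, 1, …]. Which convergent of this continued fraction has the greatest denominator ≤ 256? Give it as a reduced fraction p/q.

151/20

List convergents until the denominator exceeds the bound:
a_0 = 7: 7/1  (≤ bound)
a_1 = 1: 8/1  (≤ bound)
a_2 = 1: 15/2  (≤ bound)
a_3 = 4: 68/9  (≤ bound)
a_4 = 1: 83/11  (≤ bound)
a_5 = 1: 151/20  (≤ bound)
a_6 = 14: 2197/291  (> 256, stop)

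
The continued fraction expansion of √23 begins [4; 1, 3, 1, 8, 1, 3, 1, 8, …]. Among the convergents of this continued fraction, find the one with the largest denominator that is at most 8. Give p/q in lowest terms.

a_0 = 4: 4/1  (≤ bound)
a_1 = 1: 5/1  (≤ bound)
a_2 = 3: 19/4  (≤ bound)
a_3 = 1: 24/5  (≤ bound)
a_4 = 8: 211/44  (> 8, stop)

24/5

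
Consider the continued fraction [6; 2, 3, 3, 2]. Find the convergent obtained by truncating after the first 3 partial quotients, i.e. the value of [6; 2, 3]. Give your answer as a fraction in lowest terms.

45/7

a_0 = 6: 6/1
a_1 = 2: 13/2
a_2 = 3: 45/7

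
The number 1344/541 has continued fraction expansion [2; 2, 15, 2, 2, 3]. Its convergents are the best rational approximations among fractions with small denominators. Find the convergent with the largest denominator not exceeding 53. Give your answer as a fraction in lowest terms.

77/31

a_0 = 2: 2/1  (≤ bound)
a_1 = 2: 5/2  (≤ bound)
a_2 = 15: 77/31  (≤ bound)
a_3 = 2: 159/64  (> 53, stop)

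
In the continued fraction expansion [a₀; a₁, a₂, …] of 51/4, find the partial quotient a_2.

51 ÷ 4 → quotient 12, remainder 3
4 ÷ 3 → quotient 1, remainder 1
3 ÷ 1 → quotient 3, remainder 0

3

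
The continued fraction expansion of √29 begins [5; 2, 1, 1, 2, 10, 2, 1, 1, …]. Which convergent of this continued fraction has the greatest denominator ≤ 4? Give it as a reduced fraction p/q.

16/3

List convergents until the denominator exceeds the bound:
a_0 = 5: 5/1  (≤ bound)
a_1 = 2: 11/2  (≤ bound)
a_2 = 1: 16/3  (≤ bound)
a_3 = 1: 27/5  (> 4, stop)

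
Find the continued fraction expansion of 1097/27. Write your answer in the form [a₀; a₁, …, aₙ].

[40; 1, 1, 1, 2, 3]

1097 ÷ 27 → quotient 40, remainder 17
27 ÷ 17 → quotient 1, remainder 10
17 ÷ 10 → quotient 1, remainder 7
10 ÷ 7 → quotient 1, remainder 3
7 ÷ 3 → quotient 2, remainder 1
3 ÷ 1 → quotient 3, remainder 0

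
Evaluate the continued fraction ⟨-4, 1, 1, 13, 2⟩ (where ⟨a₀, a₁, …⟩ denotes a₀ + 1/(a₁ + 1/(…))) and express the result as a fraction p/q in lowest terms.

Starting at the tail and folding back:
Start with 2.
13 + 1/(2/1) = 13 + 1/2 = 27/2
1 + 1/(27/2) = 1 + 2/27 = 29/27
1 + 1/(29/27) = 1 + 27/29 = 56/29
-4 + 1/(56/29) = -4 + 29/56 = -195/56

-195/56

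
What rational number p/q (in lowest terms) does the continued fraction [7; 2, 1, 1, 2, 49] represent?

4741/642

Start with 49.
2 + 1/(49/1) = 2 + 1/49 = 99/49
1 + 1/(99/49) = 1 + 49/99 = 148/99
1 + 1/(148/99) = 1 + 99/148 = 247/148
2 + 1/(247/148) = 2 + 148/247 = 642/247
7 + 1/(642/247) = 7 + 247/642 = 4741/642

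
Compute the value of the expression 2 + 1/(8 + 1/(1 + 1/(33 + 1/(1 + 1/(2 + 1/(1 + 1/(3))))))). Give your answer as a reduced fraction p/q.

Build up convergents one term at a time:
a_0 = 2: 2/1
a_1 = 8: 17/8
a_2 = 1: 19/9
a_3 = 33: 644/305
a_4 = 1: 663/314
a_5 = 2: 1970/933
a_6 = 1: 2633/1247
a_7 = 3: 9869/4674

9869/4674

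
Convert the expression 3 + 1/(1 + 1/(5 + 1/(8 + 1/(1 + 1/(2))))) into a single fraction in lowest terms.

610/159

Collapse the nested fraction from the inside out:
Start with 2.
1 + 1/(2/1) = 1 + 1/2 = 3/2
8 + 1/(3/2) = 8 + 2/3 = 26/3
5 + 1/(26/3) = 5 + 3/26 = 133/26
1 + 1/(133/26) = 1 + 26/133 = 159/133
3 + 1/(159/133) = 3 + 133/159 = 610/159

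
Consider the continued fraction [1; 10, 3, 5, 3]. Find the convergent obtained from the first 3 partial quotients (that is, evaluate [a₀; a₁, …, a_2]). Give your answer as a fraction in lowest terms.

a_0 = 1: 1/1
a_1 = 10: 11/10
a_2 = 3: 34/31

34/31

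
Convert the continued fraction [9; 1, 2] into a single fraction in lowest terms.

Start with 2.
1 + 1/(2/1) = 1 + 1/2 = 3/2
9 + 1/(3/2) = 9 + 2/3 = 29/3

29/3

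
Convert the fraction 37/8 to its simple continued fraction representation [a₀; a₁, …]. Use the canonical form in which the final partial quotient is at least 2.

Repeatedly divide and take the remainder:
⌊37/8⌋ = 4, remainder 5
⌊8/5⌋ = 1, remainder 3
⌊5/3⌋ = 1, remainder 2
⌊3/2⌋ = 1, remainder 1
⌊2/1⌋ = 2, remainder 0

[4; 1, 1, 1, 2]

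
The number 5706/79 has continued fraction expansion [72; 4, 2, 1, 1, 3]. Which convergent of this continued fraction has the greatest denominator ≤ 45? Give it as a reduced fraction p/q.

a_0 = 72: 72/1  (≤ bound)
a_1 = 4: 289/4  (≤ bound)
a_2 = 2: 650/9  (≤ bound)
a_3 = 1: 939/13  (≤ bound)
a_4 = 1: 1589/22  (≤ bound)
a_5 = 3: 5706/79  (> 45, stop)

1589/22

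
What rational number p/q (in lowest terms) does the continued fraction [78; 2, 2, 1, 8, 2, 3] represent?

35135/448

Start with 3.
2 + 1/(3/1) = 2 + 1/3 = 7/3
8 + 1/(7/3) = 8 + 3/7 = 59/7
1 + 1/(59/7) = 1 + 7/59 = 66/59
2 + 1/(66/59) = 2 + 59/66 = 191/66
2 + 1/(191/66) = 2 + 66/191 = 448/191
78 + 1/(448/191) = 78 + 191/448 = 35135/448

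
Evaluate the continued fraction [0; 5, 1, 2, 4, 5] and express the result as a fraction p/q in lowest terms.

a_0 = 0: 0/1
a_1 = 5: 1/5
a_2 = 1: 1/6
a_3 = 2: 3/17
a_4 = 4: 13/74
a_5 = 5: 68/387

68/387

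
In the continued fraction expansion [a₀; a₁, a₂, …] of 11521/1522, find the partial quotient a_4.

11

⌊11521/1522⌋ = 7, remainder 867
⌊1522/867⌋ = 1, remainder 655
⌊867/655⌋ = 1, remainder 212
⌊655/212⌋ = 3, remainder 19
⌊212/19⌋ = 11, remainder 3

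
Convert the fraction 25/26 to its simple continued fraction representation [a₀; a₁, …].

[0; 1, 25]

25 = 0·26 + 25, so a_0 = 0
26 = 1·25 + 1, so a_1 = 1
25 = 25·1 + 0, so a_2 = 25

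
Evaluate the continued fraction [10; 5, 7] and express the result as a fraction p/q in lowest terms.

a_0 = 10: 10/1
a_1 = 5: 51/5
a_2 = 7: 367/36

367/36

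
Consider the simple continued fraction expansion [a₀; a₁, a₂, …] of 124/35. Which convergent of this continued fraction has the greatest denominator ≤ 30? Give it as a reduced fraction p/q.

List convergents until the denominator exceeds the bound:
a_0 = 3: 3/1  (≤ bound)
a_1 = 1: 4/1  (≤ bound)
a_2 = 1: 7/2  (≤ bound)
a_3 = 5: 39/11  (≤ bound)
a_4 = 3: 124/35  (> 30, stop)

39/11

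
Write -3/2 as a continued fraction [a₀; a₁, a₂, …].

[-2; 2]

-3 ÷ 2 → quotient -2, remainder 1
2 ÷ 1 → quotient 2, remainder 0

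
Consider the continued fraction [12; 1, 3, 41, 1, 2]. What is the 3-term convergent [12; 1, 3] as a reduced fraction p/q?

51/4

a_0 = 12: 12/1
a_1 = 1: 13/1
a_2 = 3: 51/4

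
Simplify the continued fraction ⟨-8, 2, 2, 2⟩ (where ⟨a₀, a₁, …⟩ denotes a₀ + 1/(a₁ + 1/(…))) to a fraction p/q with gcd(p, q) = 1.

a_0 = -8: -8/1
a_1 = 2: -15/2
a_2 = 2: -38/5
a_3 = 2: -91/12

-91/12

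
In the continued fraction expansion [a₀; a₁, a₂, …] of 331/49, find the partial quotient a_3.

331 = 6·49 + 37, so a_0 = 6
49 = 1·37 + 12, so a_1 = 1
37 = 3·12 + 1, so a_2 = 3
12 = 12·1 + 0, so a_3 = 12

12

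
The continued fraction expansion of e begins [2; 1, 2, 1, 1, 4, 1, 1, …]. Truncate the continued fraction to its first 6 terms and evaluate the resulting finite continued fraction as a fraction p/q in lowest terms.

Use the convergent recurrence hₖ = aₖ·hₖ₋₁ + hₖ₋₂ (and likewise for the denominators kₖ):
a_0 = 2: 2/1
a_1 = 1: 3/1
a_2 = 2: 8/3
a_3 = 1: 11/4
a_4 = 1: 19/7
a_5 = 4: 87/32

87/32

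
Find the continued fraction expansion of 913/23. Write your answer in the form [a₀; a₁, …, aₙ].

913 ÷ 23 → quotient 39, remainder 16
23 ÷ 16 → quotient 1, remainder 7
16 ÷ 7 → quotient 2, remainder 2
7 ÷ 2 → quotient 3, remainder 1
2 ÷ 1 → quotient 2, remainder 0

[39; 1, 2, 3, 2]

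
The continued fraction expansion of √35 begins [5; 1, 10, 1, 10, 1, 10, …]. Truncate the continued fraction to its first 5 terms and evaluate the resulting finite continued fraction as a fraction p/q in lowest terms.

Work from the innermost term outward:
Start with 10.
1 + 1/(10/1) = 1 + 1/10 = 11/10
10 + 1/(11/10) = 10 + 10/11 = 120/11
1 + 1/(120/11) = 1 + 11/120 = 131/120
5 + 1/(131/120) = 5 + 120/131 = 775/131

775/131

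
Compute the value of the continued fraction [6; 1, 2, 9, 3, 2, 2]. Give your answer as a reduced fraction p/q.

3279/491

a_0 = 6: 6/1
a_1 = 1: 7/1
a_2 = 2: 20/3
a_3 = 9: 187/28
a_4 = 3: 581/87
a_5 = 2: 1349/202
a_6 = 2: 3279/491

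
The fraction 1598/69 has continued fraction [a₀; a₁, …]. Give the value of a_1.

1598 = 23·69 + 11, so a_0 = 23
69 = 6·11 + 3, so a_1 = 6

6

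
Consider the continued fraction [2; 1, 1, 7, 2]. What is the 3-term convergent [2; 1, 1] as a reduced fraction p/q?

5/2

Compute successive convergents:
a_0 = 2: 2/1
a_1 = 1: 3/1
a_2 = 1: 5/2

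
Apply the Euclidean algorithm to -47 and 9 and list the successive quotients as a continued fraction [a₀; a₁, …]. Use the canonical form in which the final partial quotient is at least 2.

-47 ÷ 9 → quotient -6, remainder 7
9 ÷ 7 → quotient 1, remainder 2
7 ÷ 2 → quotient 3, remainder 1
2 ÷ 1 → quotient 2, remainder 0

[-6; 1, 3, 2]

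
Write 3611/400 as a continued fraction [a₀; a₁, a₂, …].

[9; 36, 2, 1, 3]

Apply division with remainder until the remainder is 0:
⌊3611/400⌋ = 9, remainder 11
⌊400/11⌋ = 36, remainder 4
⌊11/4⌋ = 2, remainder 3
⌊4/3⌋ = 1, remainder 1
⌊3/1⌋ = 3, remainder 0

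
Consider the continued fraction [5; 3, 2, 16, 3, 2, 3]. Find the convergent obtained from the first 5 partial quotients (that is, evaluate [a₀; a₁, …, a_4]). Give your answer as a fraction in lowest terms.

a_0 = 5: 5/1
a_1 = 3: 16/3
a_2 = 2: 37/7
a_3 = 16: 608/115
a_4 = 3: 1861/352

1861/352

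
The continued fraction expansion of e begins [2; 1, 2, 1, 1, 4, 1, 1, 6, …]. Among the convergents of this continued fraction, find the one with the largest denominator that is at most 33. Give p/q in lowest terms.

List convergents until the denominator exceeds the bound:
a_0 = 2: 2/1  (≤ bound)
a_1 = 1: 3/1  (≤ bound)
a_2 = 2: 8/3  (≤ bound)
a_3 = 1: 11/4  (≤ bound)
a_4 = 1: 19/7  (≤ bound)
a_5 = 4: 87/32  (≤ bound)
a_6 = 1: 106/39  (> 33, stop)

87/32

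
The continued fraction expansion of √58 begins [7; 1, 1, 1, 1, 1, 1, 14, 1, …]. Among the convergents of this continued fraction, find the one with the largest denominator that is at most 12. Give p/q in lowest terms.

List convergents until the denominator exceeds the bound:
a_0 = 7: 7/1  (≤ bound)
a_1 = 1: 8/1  (≤ bound)
a_2 = 1: 15/2  (≤ bound)
a_3 = 1: 23/3  (≤ bound)
a_4 = 1: 38/5  (≤ bound)
a_5 = 1: 61/8  (≤ bound)
a_6 = 1: 99/13  (> 12, stop)

61/8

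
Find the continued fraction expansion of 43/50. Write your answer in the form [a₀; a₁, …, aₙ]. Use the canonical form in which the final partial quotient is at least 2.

⌊43/50⌋ = 0, remainder 43
⌊50/43⌋ = 1, remainder 7
⌊43/7⌋ = 6, remainder 1
⌊7/1⌋ = 7, remainder 0

[0; 1, 6, 7]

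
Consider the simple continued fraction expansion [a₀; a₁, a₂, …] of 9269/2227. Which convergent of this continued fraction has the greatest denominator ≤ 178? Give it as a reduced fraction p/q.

a_0 = 4: 4/1  (≤ bound)
a_1 = 6: 25/6  (≤ bound)
a_2 = 5: 129/31  (≤ bound)
a_3 = 1: 154/37  (≤ bound)
a_4 = 11: 1823/438  (> 178, stop)

154/37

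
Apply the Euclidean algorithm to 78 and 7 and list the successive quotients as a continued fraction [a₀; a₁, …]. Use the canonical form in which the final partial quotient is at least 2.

[11; 7]

78 = 11·7 + 1, so a_0 = 11
7 = 7·1 + 0, so a_1 = 7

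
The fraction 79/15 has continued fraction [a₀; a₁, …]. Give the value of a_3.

3

79 = 5·15 + 4, so a_0 = 5
15 = 3·4 + 3, so a_1 = 3
4 = 1·3 + 1, so a_2 = 1
3 = 3·1 + 0, so a_3 = 3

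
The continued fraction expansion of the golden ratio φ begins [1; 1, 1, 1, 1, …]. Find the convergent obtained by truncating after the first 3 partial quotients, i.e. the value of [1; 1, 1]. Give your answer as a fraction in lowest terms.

Build up convergents one term at a time:
a_0 = 1: 1/1
a_1 = 1: 2/1
a_2 = 1: 3/2

3/2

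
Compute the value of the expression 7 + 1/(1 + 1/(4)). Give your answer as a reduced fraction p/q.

Start with 4.
1 + 1/(4/1) = 1 + 1/4 = 5/4
7 + 1/(5/4) = 7 + 4/5 = 39/5

39/5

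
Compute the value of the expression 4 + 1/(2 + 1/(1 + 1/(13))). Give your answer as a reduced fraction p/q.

178/41

Build up convergents one term at a time:
a_0 = 4: 4/1
a_1 = 2: 9/2
a_2 = 1: 13/3
a_3 = 13: 178/41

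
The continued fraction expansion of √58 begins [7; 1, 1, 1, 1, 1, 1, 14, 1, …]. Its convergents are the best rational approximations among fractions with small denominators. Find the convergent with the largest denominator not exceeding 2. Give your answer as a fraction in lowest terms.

15/2

List convergents until the denominator exceeds the bound:
a_0 = 7: 7/1  (≤ bound)
a_1 = 1: 8/1  (≤ bound)
a_2 = 1: 15/2  (≤ bound)
a_3 = 1: 23/3  (> 2, stop)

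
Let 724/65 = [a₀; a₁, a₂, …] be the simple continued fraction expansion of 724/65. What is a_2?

4

724 ÷ 65 → quotient 11, remainder 9
65 ÷ 9 → quotient 7, remainder 2
9 ÷ 2 → quotient 4, remainder 1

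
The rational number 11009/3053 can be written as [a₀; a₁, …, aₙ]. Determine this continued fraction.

11009 ÷ 3053 → quotient 3, remainder 1850
3053 ÷ 1850 → quotient 1, remainder 1203
1850 ÷ 1203 → quotient 1, remainder 647
1203 ÷ 647 → quotient 1, remainder 556
647 ÷ 556 → quotient 1, remainder 91
556 ÷ 91 → quotient 6, remainder 10
91 ÷ 10 → quotient 9, remainder 1
10 ÷ 1 → quotient 10, remainder 0

[3; 1, 1, 1, 1, 6, 9, 10]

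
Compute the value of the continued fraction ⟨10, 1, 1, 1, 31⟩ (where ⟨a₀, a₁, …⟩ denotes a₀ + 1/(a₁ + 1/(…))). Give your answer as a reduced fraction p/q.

1013/95

a_0 = 10: 10/1
a_1 = 1: 11/1
a_2 = 1: 21/2
a_3 = 1: 32/3
a_4 = 31: 1013/95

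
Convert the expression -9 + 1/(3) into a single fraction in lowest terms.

-26/3

Start with 3.
-9 + 1/(3/1) = -9 + 1/3 = -26/3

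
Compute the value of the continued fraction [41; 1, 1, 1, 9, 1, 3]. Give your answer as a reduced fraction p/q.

a_0 = 41: 41/1
a_1 = 1: 42/1
a_2 = 1: 83/2
a_3 = 1: 125/3
a_4 = 9: 1208/29
a_5 = 1: 1333/32
a_6 = 3: 5207/125

5207/125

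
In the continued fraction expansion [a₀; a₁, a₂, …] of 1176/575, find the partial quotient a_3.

1

⌊1176/575⌋ = 2, remainder 26
⌊575/26⌋ = 22, remainder 3
⌊26/3⌋ = 8, remainder 2
⌊3/2⌋ = 1, remainder 1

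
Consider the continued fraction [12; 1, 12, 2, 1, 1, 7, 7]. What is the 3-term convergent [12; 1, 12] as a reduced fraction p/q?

168/13

a_0 = 12: 12/1
a_1 = 1: 13/1
a_2 = 12: 168/13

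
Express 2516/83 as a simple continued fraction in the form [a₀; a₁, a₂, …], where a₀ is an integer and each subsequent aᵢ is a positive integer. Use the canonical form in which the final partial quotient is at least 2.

2516 ÷ 83 → quotient 30, remainder 26
83 ÷ 26 → quotient 3, remainder 5
26 ÷ 5 → quotient 5, remainder 1
5 ÷ 1 → quotient 5, remainder 0

[30; 3, 5, 5]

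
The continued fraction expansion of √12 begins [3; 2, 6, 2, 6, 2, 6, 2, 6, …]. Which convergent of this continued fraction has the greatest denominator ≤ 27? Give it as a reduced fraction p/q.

45/13

a_0 = 3: 3/1  (≤ bound)
a_1 = 2: 7/2  (≤ bound)
a_2 = 6: 45/13  (≤ bound)
a_3 = 2: 97/28  (> 27, stop)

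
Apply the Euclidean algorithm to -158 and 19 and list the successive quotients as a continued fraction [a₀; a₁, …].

-158 ÷ 19 → quotient -9, remainder 13
19 ÷ 13 → quotient 1, remainder 6
13 ÷ 6 → quotient 2, remainder 1
6 ÷ 1 → quotient 6, remainder 0

[-9; 1, 2, 6]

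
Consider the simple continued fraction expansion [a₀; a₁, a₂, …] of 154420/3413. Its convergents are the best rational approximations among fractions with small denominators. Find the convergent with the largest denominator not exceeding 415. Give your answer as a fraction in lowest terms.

a_0 = 45: 45/1  (≤ bound)
a_1 = 4: 181/4  (≤ bound)
a_2 = 11: 2036/45  (≤ bound)
a_3 = 2: 4253/94  (≤ bound)
a_4 = 3: 14795/327  (≤ bound)
a_5 = 1: 19048/421  (> 415, stop)

14795/327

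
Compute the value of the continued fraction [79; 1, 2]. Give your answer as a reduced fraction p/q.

239/3

Start with 2.
1 + 1/(2/1) = 1 + 1/2 = 3/2
79 + 1/(3/2) = 79 + 2/3 = 239/3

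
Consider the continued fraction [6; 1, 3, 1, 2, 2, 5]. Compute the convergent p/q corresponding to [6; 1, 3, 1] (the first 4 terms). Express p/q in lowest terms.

34/5

Collapse the nested fraction from the inside out:
Start with 1.
3 + 1/(1/1) = 3 + 1/1 = 4/1
1 + 1/(4/1) = 1 + 1/4 = 5/4
6 + 1/(5/4) = 6 + 4/5 = 34/5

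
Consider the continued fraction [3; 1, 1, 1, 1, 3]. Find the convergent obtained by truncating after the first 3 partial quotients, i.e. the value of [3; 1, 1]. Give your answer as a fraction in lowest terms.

a_0 = 3: 3/1
a_1 = 1: 4/1
a_2 = 1: 7/2

7/2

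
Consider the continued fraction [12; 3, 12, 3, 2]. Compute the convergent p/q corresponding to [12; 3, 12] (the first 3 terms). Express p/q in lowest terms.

456/37

a_0 = 12: 12/1
a_1 = 3: 37/3
a_2 = 12: 456/37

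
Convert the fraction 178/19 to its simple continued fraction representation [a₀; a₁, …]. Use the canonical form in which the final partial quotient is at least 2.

[9; 2, 1, 2, 2]

178 ÷ 19 → quotient 9, remainder 7
19 ÷ 7 → quotient 2, remainder 5
7 ÷ 5 → quotient 1, remainder 2
5 ÷ 2 → quotient 2, remainder 1
2 ÷ 1 → quotient 2, remainder 0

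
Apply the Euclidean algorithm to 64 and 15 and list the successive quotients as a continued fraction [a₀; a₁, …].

64 = 4·15 + 4, so a_0 = 4
15 = 3·4 + 3, so a_1 = 3
4 = 1·3 + 1, so a_2 = 1
3 = 3·1 + 0, so a_3 = 3

[4; 3, 1, 3]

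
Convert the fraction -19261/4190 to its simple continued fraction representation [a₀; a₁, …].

Run the Euclidean algorithm, recording each quotient:
-19261 = -5·4190 + 1689, so a_0 = -5
4190 = 2·1689 + 812, so a_1 = 2
1689 = 2·812 + 65, so a_2 = 2
812 = 12·65 + 32, so a_3 = 12
65 = 2·32 + 1, so a_4 = 2
32 = 32·1 + 0, so a_5 = 32

[-5; 2, 2, 12, 2, 32]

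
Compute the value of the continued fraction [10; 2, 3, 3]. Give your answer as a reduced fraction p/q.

Start with 3.
3 + 1/(3/1) = 3 + 1/3 = 10/3
2 + 1/(10/3) = 2 + 3/10 = 23/10
10 + 1/(23/10) = 10 + 10/23 = 240/23

240/23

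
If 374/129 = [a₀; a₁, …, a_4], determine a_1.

374 = 2·129 + 116, so a_0 = 2
129 = 1·116 + 13, so a_1 = 1

1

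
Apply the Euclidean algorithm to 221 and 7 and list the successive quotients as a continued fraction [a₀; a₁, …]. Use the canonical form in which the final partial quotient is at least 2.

[31; 1, 1, 3]

Repeatedly divide and take the remainder:
⌊221/7⌋ = 31, remainder 4
⌊7/4⌋ = 1, remainder 3
⌊4/3⌋ = 1, remainder 1
⌊3/1⌋ = 3, remainder 0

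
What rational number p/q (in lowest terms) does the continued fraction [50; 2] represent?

101/2

Collapse the nested fraction from the inside out:
Start with 2.
50 + 1/(2/1) = 50 + 1/2 = 101/2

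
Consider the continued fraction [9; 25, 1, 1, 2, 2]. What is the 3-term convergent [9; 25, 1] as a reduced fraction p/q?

Collapse the nested fraction from the inside out:
Start with 1.
25 + 1/(1/1) = 25 + 1/1 = 26/1
9 + 1/(26/1) = 9 + 1/26 = 235/26

235/26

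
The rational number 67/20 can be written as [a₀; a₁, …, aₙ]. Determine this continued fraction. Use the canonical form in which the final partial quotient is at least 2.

Repeatedly divide and take the remainder:
67 = 3·20 + 7, so a_0 = 3
20 = 2·7 + 6, so a_1 = 2
7 = 1·6 + 1, so a_2 = 1
6 = 6·1 + 0, so a_3 = 6

[3; 2, 1, 6]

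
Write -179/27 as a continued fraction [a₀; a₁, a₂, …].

-179 ÷ 27 → quotient -7, remainder 10
27 ÷ 10 → quotient 2, remainder 7
10 ÷ 7 → quotient 1, remainder 3
7 ÷ 3 → quotient 2, remainder 1
3 ÷ 1 → quotient 3, remainder 0

[-7; 2, 1, 2, 3]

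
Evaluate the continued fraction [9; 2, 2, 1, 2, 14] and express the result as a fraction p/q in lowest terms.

2572/273

Build up convergents one term at a time:
a_0 = 9: 9/1
a_1 = 2: 19/2
a_2 = 2: 47/5
a_3 = 1: 66/7
a_4 = 2: 179/19
a_5 = 14: 2572/273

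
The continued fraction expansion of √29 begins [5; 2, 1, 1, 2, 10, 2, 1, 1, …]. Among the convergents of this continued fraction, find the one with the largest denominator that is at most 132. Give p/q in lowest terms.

70/13

List convergents until the denominator exceeds the bound:
a_0 = 5: 5/1  (≤ bound)
a_1 = 2: 11/2  (≤ bound)
a_2 = 1: 16/3  (≤ bound)
a_3 = 1: 27/5  (≤ bound)
a_4 = 2: 70/13  (≤ bound)
a_5 = 10: 727/135  (> 132, stop)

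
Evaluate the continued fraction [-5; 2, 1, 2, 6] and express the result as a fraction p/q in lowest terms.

-236/51

Start with 6.
2 + 1/(6/1) = 2 + 1/6 = 13/6
1 + 1/(13/6) = 1 + 6/13 = 19/13
2 + 1/(19/13) = 2 + 13/19 = 51/19
-5 + 1/(51/19) = -5 + 19/51 = -236/51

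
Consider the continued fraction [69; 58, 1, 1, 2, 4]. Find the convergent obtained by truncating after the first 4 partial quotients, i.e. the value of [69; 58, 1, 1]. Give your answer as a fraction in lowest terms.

8075/117

Collapse the nested fraction from the inside out:
Start with 1.
1 + 1/(1/1) = 1 + 1/1 = 2/1
58 + 1/(2/1) = 58 + 1/2 = 117/2
69 + 1/(117/2) = 69 + 2/117 = 8075/117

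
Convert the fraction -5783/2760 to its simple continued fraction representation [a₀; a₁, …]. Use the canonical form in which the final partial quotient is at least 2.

[-3; 1, 9, 2, 43, 3]

Run the Euclidean algorithm, recording each quotient:
⌊-5783/2760⌋ = -3, remainder 2497
⌊2760/2497⌋ = 1, remainder 263
⌊2497/263⌋ = 9, remainder 130
⌊263/130⌋ = 2, remainder 3
⌊130/3⌋ = 43, remainder 1
⌊3/1⌋ = 3, remainder 0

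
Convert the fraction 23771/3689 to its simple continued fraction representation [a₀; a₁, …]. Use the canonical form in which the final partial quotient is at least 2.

23771 = 6·3689 + 1637, so a_0 = 6
3689 = 2·1637 + 415, so a_1 = 2
1637 = 3·415 + 392, so a_2 = 3
415 = 1·392 + 23, so a_3 = 1
392 = 17·23 + 1, so a_4 = 17
23 = 23·1 + 0, so a_5 = 23

[6; 2, 3, 1, 17, 23]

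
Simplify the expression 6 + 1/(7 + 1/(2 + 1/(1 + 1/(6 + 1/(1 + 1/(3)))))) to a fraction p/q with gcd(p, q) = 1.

a_0 = 6: 6/1
a_1 = 7: 43/7
a_2 = 2: 92/15
a_3 = 1: 135/22
a_4 = 6: 902/147
a_5 = 1: 1037/169
a_6 = 3: 4013/654

4013/654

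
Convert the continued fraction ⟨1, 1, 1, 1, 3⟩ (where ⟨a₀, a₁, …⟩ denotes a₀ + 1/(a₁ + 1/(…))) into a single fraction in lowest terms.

Start with 3.
1 + 1/(3/1) = 1 + 1/3 = 4/3
1 + 1/(4/3) = 1 + 3/4 = 7/4
1 + 1/(7/4) = 1 + 4/7 = 11/7
1 + 1/(11/7) = 1 + 7/11 = 18/11

18/11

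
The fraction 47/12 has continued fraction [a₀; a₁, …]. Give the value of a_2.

47 ÷ 12 → quotient 3, remainder 11
12 ÷ 11 → quotient 1, remainder 1
11 ÷ 1 → quotient 11, remainder 0

11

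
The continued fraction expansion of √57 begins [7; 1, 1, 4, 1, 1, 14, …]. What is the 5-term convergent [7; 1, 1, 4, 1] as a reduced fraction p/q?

Start with 1.
4 + 1/(1/1) = 4 + 1/1 = 5/1
1 + 1/(5/1) = 1 + 1/5 = 6/5
1 + 1/(6/5) = 1 + 5/6 = 11/6
7 + 1/(11/6) = 7 + 6/11 = 83/11

83/11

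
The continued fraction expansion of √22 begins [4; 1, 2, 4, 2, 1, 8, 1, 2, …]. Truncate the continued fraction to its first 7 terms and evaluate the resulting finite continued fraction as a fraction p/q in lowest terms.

Start with 8.
1 + 1/(8/1) = 1 + 1/8 = 9/8
2 + 1/(9/8) = 2 + 8/9 = 26/9
4 + 1/(26/9) = 4 + 9/26 = 113/26
2 + 1/(113/26) = 2 + 26/113 = 252/113
1 + 1/(252/113) = 1 + 113/252 = 365/252
4 + 1/(365/252) = 4 + 252/365 = 1712/365

1712/365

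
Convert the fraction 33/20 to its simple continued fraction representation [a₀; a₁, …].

33 ÷ 20 → quotient 1, remainder 13
20 ÷ 13 → quotient 1, remainder 7
13 ÷ 7 → quotient 1, remainder 6
7 ÷ 6 → quotient 1, remainder 1
6 ÷ 1 → quotient 6, remainder 0

[1; 1, 1, 1, 6]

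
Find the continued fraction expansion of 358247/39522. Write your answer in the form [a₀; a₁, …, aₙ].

[9; 15, 1, 1, 50, 2, 12]

358247 = 9·39522 + 2549, so a_0 = 9
39522 = 15·2549 + 1287, so a_1 = 15
2549 = 1·1287 + 1262, so a_2 = 1
1287 = 1·1262 + 25, so a_3 = 1
1262 = 50·25 + 12, so a_4 = 50
25 = 2·12 + 1, so a_5 = 2
12 = 12·1 + 0, so a_6 = 12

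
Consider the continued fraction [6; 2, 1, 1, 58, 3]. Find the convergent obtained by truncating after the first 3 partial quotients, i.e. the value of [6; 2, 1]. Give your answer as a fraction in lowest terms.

19/3

a_0 = 6: 6/1
a_1 = 2: 13/2
a_2 = 1: 19/3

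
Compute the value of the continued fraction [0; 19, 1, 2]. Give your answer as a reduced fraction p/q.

3/59

Compute successive convergents:
a_0 = 0: 0/1
a_1 = 19: 1/19
a_2 = 1: 1/20
a_3 = 2: 3/59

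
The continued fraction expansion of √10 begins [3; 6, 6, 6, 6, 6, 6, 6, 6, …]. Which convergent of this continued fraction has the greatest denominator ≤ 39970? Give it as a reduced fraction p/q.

27379/8658

a_0 = 3: 3/1  (≤ bound)
a_1 = 6: 19/6  (≤ bound)
a_2 = 6: 117/37  (≤ bound)
a_3 = 6: 721/228  (≤ bound)
a_4 = 6: 4443/1405  (≤ bound)
a_5 = 6: 27379/8658  (≤ bound)
a_6 = 6: 168717/53353  (> 39970, stop)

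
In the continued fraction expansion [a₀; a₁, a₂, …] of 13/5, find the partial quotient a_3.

2

Repeatedly divide and take the remainder:
13 = 2·5 + 3, so a_0 = 2
5 = 1·3 + 2, so a_1 = 1
3 = 1·2 + 1, so a_2 = 1
2 = 2·1 + 0, so a_3 = 2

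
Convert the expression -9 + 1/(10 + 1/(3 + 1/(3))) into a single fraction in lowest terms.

-917/103

Start with 3.
3 + 1/(3/1) = 3 + 1/3 = 10/3
10 + 1/(10/3) = 10 + 3/10 = 103/10
-9 + 1/(103/10) = -9 + 10/103 = -917/103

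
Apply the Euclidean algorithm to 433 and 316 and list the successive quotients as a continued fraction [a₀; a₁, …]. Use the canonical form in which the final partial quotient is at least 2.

433 ÷ 316 → quotient 1, remainder 117
316 ÷ 117 → quotient 2, remainder 82
117 ÷ 82 → quotient 1, remainder 35
82 ÷ 35 → quotient 2, remainder 12
35 ÷ 12 → quotient 2, remainder 11
12 ÷ 11 → quotient 1, remainder 1
11 ÷ 1 → quotient 11, remainder 0

[1; 2, 1, 2, 2, 1, 11]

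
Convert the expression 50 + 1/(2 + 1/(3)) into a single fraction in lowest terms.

353/7

a_0 = 50: 50/1
a_1 = 2: 101/2
a_2 = 3: 353/7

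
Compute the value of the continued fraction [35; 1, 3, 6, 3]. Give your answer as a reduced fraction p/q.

Build up convergents one term at a time:
a_0 = 35: 35/1
a_1 = 1: 36/1
a_2 = 3: 143/4
a_3 = 6: 894/25
a_4 = 3: 2825/79

2825/79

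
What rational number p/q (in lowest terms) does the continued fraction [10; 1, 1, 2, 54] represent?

Starting at the tail and folding back:
Start with 54.
2 + 1/(54/1) = 2 + 1/54 = 109/54
1 + 1/(109/54) = 1 + 54/109 = 163/109
1 + 1/(163/109) = 1 + 109/163 = 272/163
10 + 1/(272/163) = 10 + 163/272 = 2883/272

2883/272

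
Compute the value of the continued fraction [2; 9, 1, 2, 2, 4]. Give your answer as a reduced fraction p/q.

633/301

a_0 = 2: 2/1
a_1 = 9: 19/9
a_2 = 1: 21/10
a_3 = 2: 61/29
a_4 = 2: 143/68
a_5 = 4: 633/301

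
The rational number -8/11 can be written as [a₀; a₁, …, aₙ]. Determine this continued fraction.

[-1; 3, 1, 2]

-8 ÷ 11 → quotient -1, remainder 3
11 ÷ 3 → quotient 3, remainder 2
3 ÷ 2 → quotient 1, remainder 1
2 ÷ 1 → quotient 2, remainder 0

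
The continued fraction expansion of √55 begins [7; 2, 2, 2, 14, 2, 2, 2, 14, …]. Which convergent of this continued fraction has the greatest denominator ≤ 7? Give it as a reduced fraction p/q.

37/5

a_0 = 7: 7/1  (≤ bound)
a_1 = 2: 15/2  (≤ bound)
a_2 = 2: 37/5  (≤ bound)
a_3 = 2: 89/12  (> 7, stop)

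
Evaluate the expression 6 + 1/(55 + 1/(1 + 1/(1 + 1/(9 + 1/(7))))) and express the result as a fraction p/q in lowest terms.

45111/7496

a_0 = 6: 6/1
a_1 = 55: 331/55
a_2 = 1: 337/56
a_3 = 1: 668/111
a_4 = 9: 6349/1055
a_5 = 7: 45111/7496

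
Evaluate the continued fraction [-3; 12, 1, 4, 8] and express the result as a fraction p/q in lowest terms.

-1534/525

Starting at the tail and folding back:
Start with 8.
4 + 1/(8/1) = 4 + 1/8 = 33/8
1 + 1/(33/8) = 1 + 8/33 = 41/33
12 + 1/(41/33) = 12 + 33/41 = 525/41
-3 + 1/(525/41) = -3 + 41/525 = -1534/525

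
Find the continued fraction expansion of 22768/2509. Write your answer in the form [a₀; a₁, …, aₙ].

22768 = 9·2509 + 187, so a_0 = 9
2509 = 13·187 + 78, so a_1 = 13
187 = 2·78 + 31, so a_2 = 2
78 = 2·31 + 16, so a_3 = 2
31 = 1·16 + 15, so a_4 = 1
16 = 1·15 + 1, so a_5 = 1
15 = 15·1 + 0, so a_6 = 15

[9; 13, 2, 2, 1, 1, 15]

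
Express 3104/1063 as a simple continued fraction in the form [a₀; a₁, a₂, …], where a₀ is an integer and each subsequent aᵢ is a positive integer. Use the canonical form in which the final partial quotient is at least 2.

Apply division with remainder until the remainder is 0:
3104 = 2·1063 + 978, so a_0 = 2
1063 = 1·978 + 85, so a_1 = 1
978 = 11·85 + 43, so a_2 = 11
85 = 1·43 + 42, so a_3 = 1
43 = 1·42 + 1, so a_4 = 1
42 = 42·1 + 0, so a_5 = 42

[2; 1, 11, 1, 1, 42]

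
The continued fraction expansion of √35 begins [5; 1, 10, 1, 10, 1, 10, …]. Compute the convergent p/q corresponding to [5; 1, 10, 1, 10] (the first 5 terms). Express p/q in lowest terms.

775/131

Collapse the nested fraction from the inside out:
Start with 10.
1 + 1/(10/1) = 1 + 1/10 = 11/10
10 + 1/(11/10) = 10 + 10/11 = 120/11
1 + 1/(120/11) = 1 + 11/120 = 131/120
5 + 1/(131/120) = 5 + 120/131 = 775/131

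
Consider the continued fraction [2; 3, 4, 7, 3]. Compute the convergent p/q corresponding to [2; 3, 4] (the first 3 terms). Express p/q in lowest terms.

30/13

Compute successive convergents:
a_0 = 2: 2/1
a_1 = 3: 7/3
a_2 = 4: 30/13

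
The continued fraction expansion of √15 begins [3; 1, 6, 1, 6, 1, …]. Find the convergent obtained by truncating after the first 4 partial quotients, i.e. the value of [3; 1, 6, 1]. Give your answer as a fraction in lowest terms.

31/8

Work from the innermost term outward:
Start with 1.
6 + 1/(1/1) = 6 + 1/1 = 7/1
1 + 1/(7/1) = 1 + 1/7 = 8/7
3 + 1/(8/7) = 3 + 7/8 = 31/8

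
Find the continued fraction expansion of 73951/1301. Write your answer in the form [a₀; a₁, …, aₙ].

73951 ÷ 1301 → quotient 56, remainder 1095
1301 ÷ 1095 → quotient 1, remainder 206
1095 ÷ 206 → quotient 5, remainder 65
206 ÷ 65 → quotient 3, remainder 11
65 ÷ 11 → quotient 5, remainder 10
11 ÷ 10 → quotient 1, remainder 1
10 ÷ 1 → quotient 10, remainder 0

[56; 1, 5, 3, 5, 1, 10]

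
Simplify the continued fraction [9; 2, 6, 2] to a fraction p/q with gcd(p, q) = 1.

Compute successive convergents:
a_0 = 9: 9/1
a_1 = 2: 19/2
a_2 = 6: 123/13
a_3 = 2: 265/28

265/28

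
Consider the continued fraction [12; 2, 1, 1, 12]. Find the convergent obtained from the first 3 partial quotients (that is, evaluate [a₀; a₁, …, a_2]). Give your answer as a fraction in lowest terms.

Start with 1.
2 + 1/(1/1) = 2 + 1/1 = 3/1
12 + 1/(3/1) = 12 + 1/3 = 37/3

37/3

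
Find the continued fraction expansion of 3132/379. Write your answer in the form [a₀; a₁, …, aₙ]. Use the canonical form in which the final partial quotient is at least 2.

3132 = 8·379 + 100, so a_0 = 8
379 = 3·100 + 79, so a_1 = 3
100 = 1·79 + 21, so a_2 = 1
79 = 3·21 + 16, so a_3 = 3
21 = 1·16 + 5, so a_4 = 1
16 = 3·5 + 1, so a_5 = 3
5 = 5·1 + 0, so a_6 = 5

[8; 3, 1, 3, 1, 3, 5]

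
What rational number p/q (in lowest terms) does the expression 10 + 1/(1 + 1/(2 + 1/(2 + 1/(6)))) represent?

Start with 6.
2 + 1/(6/1) = 2 + 1/6 = 13/6
2 + 1/(13/6) = 2 + 6/13 = 32/13
1 + 1/(32/13) = 1 + 13/32 = 45/32
10 + 1/(45/32) = 10 + 32/45 = 482/45

482/45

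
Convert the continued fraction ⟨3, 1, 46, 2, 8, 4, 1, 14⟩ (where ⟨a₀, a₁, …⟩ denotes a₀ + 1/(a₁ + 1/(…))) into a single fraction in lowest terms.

Start with 14.
1 + 1/(14/1) = 1 + 1/14 = 15/14
4 + 1/(15/14) = 4 + 14/15 = 74/15
8 + 1/(74/15) = 8 + 15/74 = 607/74
2 + 1/(607/74) = 2 + 74/607 = 1288/607
46 + 1/(1288/607) = 46 + 607/1288 = 59855/1288
1 + 1/(59855/1288) = 1 + 1288/59855 = 61143/59855
3 + 1/(61143/59855) = 3 + 59855/61143 = 243284/61143

243284/61143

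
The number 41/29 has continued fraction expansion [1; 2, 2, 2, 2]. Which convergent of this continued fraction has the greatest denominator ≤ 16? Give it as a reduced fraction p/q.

17/12

a_0 = 1: 1/1  (≤ bound)
a_1 = 2: 3/2  (≤ bound)
a_2 = 2: 7/5  (≤ bound)
a_3 = 2: 17/12  (≤ bound)
a_4 = 2: 41/29  (> 16, stop)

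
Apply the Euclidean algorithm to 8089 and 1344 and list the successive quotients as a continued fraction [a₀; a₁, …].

[6; 53, 1, 3, 6]

Apply division with remainder until the remainder is 0:
8089 = 6·1344 + 25, so a_0 = 6
1344 = 53·25 + 19, so a_1 = 53
25 = 1·19 + 6, so a_2 = 1
19 = 3·6 + 1, so a_3 = 3
6 = 6·1 + 0, so a_4 = 6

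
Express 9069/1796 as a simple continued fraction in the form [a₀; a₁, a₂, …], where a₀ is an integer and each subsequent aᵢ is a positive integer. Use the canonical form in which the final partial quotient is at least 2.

Apply division with remainder until the remainder is 0:
9069 ÷ 1796 → quotient 5, remainder 89
1796 ÷ 89 → quotient 20, remainder 16
89 ÷ 16 → quotient 5, remainder 9
16 ÷ 9 → quotient 1, remainder 7
9 ÷ 7 → quotient 1, remainder 2
7 ÷ 2 → quotient 3, remainder 1
2 ÷ 1 → quotient 2, remainder 0

[5; 20, 5, 1, 1, 3, 2]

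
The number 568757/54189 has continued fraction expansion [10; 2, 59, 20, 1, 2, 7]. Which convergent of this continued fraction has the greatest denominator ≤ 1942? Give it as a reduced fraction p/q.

a_0 = 10: 10/1  (≤ bound)
a_1 = 2: 21/2  (≤ bound)
a_2 = 59: 1249/119  (≤ bound)
a_3 = 20: 25001/2382  (> 1942, stop)

1249/119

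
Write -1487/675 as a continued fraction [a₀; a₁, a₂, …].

[-3; 1, 3, 1, 12, 1, 2, 3]

-1487 = -3·675 + 538, so a_0 = -3
675 = 1·538 + 137, so a_1 = 1
538 = 3·137 + 127, so a_2 = 3
137 = 1·127 + 10, so a_3 = 1
127 = 12·10 + 7, so a_4 = 12
10 = 1·7 + 3, so a_5 = 1
7 = 2·3 + 1, so a_6 = 2
3 = 3·1 + 0, so a_7 = 3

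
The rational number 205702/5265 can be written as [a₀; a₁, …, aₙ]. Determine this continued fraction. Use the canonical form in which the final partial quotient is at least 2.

[39; 14, 2, 1, 8, 14]

⌊205702/5265⌋ = 39, remainder 367
⌊5265/367⌋ = 14, remainder 127
⌊367/127⌋ = 2, remainder 113
⌊127/113⌋ = 1, remainder 14
⌊113/14⌋ = 8, remainder 1
⌊14/1⌋ = 14, remainder 0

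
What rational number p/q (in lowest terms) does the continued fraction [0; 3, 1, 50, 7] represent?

Start with 7.
50 + 1/(7/1) = 50 + 1/7 = 351/7
1 + 1/(351/7) = 1 + 7/351 = 358/351
3 + 1/(358/351) = 3 + 351/358 = 1425/358
0 + 1/(1425/358) = 0 + 358/1425 = 358/1425

358/1425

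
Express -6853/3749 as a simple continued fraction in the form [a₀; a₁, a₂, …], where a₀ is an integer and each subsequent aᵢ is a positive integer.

[-2; 5, 1, 4, 3, 40]

Apply division with remainder until the remainder is 0:
-6853 ÷ 3749 → quotient -2, remainder 645
3749 ÷ 645 → quotient 5, remainder 524
645 ÷ 524 → quotient 1, remainder 121
524 ÷ 121 → quotient 4, remainder 40
121 ÷ 40 → quotient 3, remainder 1
40 ÷ 1 → quotient 40, remainder 0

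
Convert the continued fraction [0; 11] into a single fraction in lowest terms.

Build up convergents one term at a time:
a_0 = 0: 0/1
a_1 = 11: 1/11

1/11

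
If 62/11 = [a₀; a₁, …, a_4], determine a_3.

1

⌊62/11⌋ = 5, remainder 7
⌊11/7⌋ = 1, remainder 4
⌊7/4⌋ = 1, remainder 3
⌊4/3⌋ = 1, remainder 1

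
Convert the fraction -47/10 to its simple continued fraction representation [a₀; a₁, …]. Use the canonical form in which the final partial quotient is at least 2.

-47 = -5·10 + 3, so a_0 = -5
10 = 3·3 + 1, so a_1 = 3
3 = 3·1 + 0, so a_2 = 3

[-5; 3, 3]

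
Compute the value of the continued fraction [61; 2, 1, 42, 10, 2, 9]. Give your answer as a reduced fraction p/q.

1565845/25529

a_0 = 61: 61/1
a_1 = 2: 123/2
a_2 = 1: 184/3
a_3 = 42: 7851/128
a_4 = 10: 78694/1283
a_5 = 2: 165239/2694
a_6 = 9: 1565845/25529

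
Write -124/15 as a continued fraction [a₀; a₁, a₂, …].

⌊-124/15⌋ = -9, remainder 11
⌊15/11⌋ = 1, remainder 4
⌊11/4⌋ = 2, remainder 3
⌊4/3⌋ = 1, remainder 1
⌊3/1⌋ = 3, remainder 0

[-9; 1, 2, 1, 3]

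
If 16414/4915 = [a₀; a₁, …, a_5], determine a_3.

Run the Euclidean algorithm, recording each quotient:
16414 = 3·4915 + 1669, so a_0 = 3
4915 = 2·1669 + 1577, so a_1 = 2
1669 = 1·1577 + 92, so a_2 = 1
1577 = 17·92 + 13, so a_3 = 17

17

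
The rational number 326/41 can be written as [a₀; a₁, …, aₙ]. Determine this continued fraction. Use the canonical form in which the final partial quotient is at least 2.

[7; 1, 19, 2]

Apply division with remainder until the remainder is 0:
⌊326/41⌋ = 7, remainder 39
⌊41/39⌋ = 1, remainder 2
⌊39/2⌋ = 19, remainder 1
⌊2/1⌋ = 2, remainder 0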